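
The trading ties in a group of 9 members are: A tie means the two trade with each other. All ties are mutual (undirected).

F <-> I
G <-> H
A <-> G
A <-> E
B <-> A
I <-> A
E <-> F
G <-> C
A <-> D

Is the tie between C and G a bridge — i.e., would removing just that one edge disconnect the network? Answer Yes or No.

Without the C–G edge there is no alternate route between C and G, so the network disconnects. It is a bridge.

Yes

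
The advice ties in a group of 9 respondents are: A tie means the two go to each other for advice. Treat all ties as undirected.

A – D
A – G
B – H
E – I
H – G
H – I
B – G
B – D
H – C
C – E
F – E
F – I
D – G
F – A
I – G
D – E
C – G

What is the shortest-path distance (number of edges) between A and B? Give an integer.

One shortest route is A – G – B, which uses 2 edges, and A and B are not directly tied, so nothing shorter exists. So d(A,B) = 2.

2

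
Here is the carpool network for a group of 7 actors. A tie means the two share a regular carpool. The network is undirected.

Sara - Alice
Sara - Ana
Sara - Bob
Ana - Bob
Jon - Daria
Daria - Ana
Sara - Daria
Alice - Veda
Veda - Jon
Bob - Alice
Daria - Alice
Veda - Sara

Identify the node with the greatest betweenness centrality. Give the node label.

Daria

Unnormalized betweenness of each node: Alice:47/30, Ana:8/15, Bob:1/3, Daria:44/15, Jon:1/3, Sara:29/10, Veda:7/5.
Daria has the largest value, 44/15, making it the main broker — the node through which the most shortest paths run.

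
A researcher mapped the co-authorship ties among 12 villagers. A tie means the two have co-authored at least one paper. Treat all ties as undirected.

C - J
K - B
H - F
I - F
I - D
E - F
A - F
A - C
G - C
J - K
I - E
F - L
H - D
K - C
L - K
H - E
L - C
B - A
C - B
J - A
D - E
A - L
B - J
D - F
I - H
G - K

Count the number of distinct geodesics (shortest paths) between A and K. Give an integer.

4

The shortest distance is 2. The length-2 paths are: A–J–K; A–C–K; A–L–K; A–B–K.
That gives 4 distinct shortest paths.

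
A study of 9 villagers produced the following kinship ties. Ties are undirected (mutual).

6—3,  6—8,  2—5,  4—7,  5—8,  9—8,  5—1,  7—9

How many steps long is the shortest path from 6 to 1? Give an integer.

One shortest route is 6 – 8 – 5 – 1, which uses 3 edges, and at distance 2 from 6 we only reach {5, 9}, which does not include 1. So d(6,1) = 3.

3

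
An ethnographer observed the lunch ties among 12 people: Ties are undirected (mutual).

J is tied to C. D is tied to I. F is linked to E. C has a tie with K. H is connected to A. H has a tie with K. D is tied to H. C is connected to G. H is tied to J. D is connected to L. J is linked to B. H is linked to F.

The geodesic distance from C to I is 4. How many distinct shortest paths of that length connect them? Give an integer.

The shortest distance is 4. The length-4 paths are: C–K–H–D–I; C–J–H–D–I.
That gives 2 distinct shortest paths.

2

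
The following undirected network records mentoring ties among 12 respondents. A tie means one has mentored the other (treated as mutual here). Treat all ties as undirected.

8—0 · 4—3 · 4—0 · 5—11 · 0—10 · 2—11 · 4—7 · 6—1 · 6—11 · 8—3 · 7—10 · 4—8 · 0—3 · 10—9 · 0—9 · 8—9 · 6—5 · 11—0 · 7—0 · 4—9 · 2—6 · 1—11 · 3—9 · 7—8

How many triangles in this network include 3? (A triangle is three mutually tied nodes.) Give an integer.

3's neighbors: 0, 4, 8, and 9.
Neighbor pairs that are themselves tied: 3–0–4; 3–0–8; 3–0–9; 3–4–8; 3–4–9; 3–8–9. Each forms one triangle with 3, for 6 in total.

6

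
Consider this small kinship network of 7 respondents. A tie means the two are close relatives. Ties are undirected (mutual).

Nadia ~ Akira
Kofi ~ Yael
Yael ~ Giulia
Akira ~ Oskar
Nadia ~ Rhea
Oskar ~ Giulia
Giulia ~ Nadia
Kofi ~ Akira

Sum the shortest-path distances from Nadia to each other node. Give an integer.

Distances from Nadia: Akira:1, Giulia:1, Kofi:2, Oskar:2, Rhea:1, Yael:2.
Sum = 1 + 1 + 2 + 2 + 1 + 2 = 9.

9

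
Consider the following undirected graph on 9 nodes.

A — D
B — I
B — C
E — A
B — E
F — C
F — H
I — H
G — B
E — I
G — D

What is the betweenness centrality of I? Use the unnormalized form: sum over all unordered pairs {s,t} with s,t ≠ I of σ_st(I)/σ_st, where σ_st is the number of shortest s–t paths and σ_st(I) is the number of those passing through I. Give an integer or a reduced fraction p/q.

Pairs whose geodesics pass through I — F–E: 1/2; F–A: 1/2; H–E: 1; H–A: 1; H–D: 2/2; H–G: 1; H–B: 1.
All other pairs contribute 0.
Summing the contributions gives betweenness(I) = 6.

6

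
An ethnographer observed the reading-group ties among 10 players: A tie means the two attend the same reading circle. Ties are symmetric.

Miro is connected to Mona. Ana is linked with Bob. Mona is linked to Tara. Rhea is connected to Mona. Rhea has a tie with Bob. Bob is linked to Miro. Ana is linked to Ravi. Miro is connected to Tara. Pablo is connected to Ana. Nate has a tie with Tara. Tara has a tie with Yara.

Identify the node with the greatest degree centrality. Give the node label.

Tara

Degrees — Ana:3, Bob:3, Miro:3, Mona:3, Nate:1, Pablo:1, Ravi:1, Rhea:2, Tara:4, Yara:1.
The maximum is 4, attained only by Tara.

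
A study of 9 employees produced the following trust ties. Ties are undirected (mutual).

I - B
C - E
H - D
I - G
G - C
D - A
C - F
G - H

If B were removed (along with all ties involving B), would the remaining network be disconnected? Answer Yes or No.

No

Even without B, every remaining node can still reach every other (the residual graph is connected), so B is not a cut vertex.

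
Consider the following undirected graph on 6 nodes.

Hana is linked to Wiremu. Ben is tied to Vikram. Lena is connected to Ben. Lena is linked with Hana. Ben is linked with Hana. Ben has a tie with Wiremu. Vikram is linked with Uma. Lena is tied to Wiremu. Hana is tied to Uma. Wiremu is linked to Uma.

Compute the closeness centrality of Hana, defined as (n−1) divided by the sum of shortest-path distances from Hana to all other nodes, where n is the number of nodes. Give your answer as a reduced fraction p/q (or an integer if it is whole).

Distances from Hana: Ben:1, Lena:1, Uma:1, Vikram:2, Wiremu:1. Sum = 6.
n = 6, so closeness = 5/6.

5/6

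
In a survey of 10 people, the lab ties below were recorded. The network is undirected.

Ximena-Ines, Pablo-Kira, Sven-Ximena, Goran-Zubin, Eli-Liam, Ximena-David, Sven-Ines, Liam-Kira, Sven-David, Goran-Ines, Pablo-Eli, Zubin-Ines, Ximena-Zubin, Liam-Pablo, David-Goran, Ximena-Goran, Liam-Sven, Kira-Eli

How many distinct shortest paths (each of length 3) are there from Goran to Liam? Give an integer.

3

The shortest distance is 3. The length-3 paths are: Goran–David–Sven–Liam; Goran–Ximena–Sven–Liam; Goran–Ines–Sven–Liam.
That gives 3 distinct shortest paths.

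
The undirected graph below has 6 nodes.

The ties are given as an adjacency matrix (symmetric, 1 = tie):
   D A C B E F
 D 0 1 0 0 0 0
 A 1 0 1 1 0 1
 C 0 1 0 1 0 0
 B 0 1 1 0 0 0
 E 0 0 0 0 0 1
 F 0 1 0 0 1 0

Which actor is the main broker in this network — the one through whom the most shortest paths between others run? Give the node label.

Unnormalized betweenness of each node: A:8, B:0, C:0, D:0, E:0, F:4.
A has the largest value, 8, making it the main broker — the node through which the most shortest paths run.

A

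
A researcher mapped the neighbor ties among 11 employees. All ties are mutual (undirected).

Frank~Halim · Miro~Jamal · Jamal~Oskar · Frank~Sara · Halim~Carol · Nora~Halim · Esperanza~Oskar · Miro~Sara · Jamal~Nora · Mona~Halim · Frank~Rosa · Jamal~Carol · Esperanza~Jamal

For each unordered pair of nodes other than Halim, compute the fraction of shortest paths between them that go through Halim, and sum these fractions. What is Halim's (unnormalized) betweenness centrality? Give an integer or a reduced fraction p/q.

37/2

Pairs whose geodesics pass through Halim — Nora–Frank: 1; Nora–Carol: 1/2; Nora–Rosa: 1; Nora–Mona: 1; Nora–Sara: 1/2; Esperanza–Frank: 2/3; Esperanza–Rosa: 2/3; Esperanza–Mona: 2/2; Frank–Carol: 1; Frank–Mona: 1; Frank–Jamal: 2/3; Frank–Oskar: 2/3; Carol–Rosa: 1; Carol–Mona: 1 … (+8 more pairs).
All other pairs contribute 0.
Summing the contributions gives betweenness(Halim) = 37/2.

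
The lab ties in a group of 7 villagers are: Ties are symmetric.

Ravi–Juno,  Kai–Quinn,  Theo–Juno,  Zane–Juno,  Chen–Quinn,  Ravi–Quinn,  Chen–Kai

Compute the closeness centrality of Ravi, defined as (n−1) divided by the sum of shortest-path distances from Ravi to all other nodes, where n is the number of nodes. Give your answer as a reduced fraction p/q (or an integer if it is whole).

Distances from Ravi: Chen:2, Juno:1, Kai:2, Quinn:1, Theo:2, Zane:2. Sum = 10.
n = 7, so closeness = 6/10 = 3/5.

3/5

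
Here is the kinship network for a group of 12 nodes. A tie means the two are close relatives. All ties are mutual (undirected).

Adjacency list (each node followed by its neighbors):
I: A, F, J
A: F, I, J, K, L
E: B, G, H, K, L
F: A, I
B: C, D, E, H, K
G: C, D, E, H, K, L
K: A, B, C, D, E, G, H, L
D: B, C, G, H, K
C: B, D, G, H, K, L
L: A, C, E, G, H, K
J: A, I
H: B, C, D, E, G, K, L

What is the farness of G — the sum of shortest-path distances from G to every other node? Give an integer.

Distances from G: A:2, B:2, C:1, D:1, E:1, F:3, H:1, I:3, J:3, K:1, L:1.
Sum = 2 + 2 + 1 + 1 + 1 + 3 + 1 + 3 + 3 + 1 + 1 = 19.

19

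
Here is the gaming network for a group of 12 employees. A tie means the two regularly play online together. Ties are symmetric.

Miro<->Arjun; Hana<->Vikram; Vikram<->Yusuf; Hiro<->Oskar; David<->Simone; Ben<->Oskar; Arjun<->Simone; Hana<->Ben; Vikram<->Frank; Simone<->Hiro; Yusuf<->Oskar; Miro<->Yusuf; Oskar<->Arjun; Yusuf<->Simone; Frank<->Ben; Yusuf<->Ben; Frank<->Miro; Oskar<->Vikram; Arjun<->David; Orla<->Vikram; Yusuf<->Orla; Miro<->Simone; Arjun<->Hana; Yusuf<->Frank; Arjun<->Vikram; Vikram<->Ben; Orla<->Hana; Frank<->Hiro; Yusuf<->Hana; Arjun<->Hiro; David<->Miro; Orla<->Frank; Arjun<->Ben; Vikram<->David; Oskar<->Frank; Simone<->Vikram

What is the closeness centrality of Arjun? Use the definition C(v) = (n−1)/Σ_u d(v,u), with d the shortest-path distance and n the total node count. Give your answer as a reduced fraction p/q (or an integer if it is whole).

11/14

Distances from Arjun: Ben:1, David:1, Frank:2, Hana:1, Hiro:1, Miro:1, Orla:2, Oskar:1, Simone:1, Vikram:1, Yusuf:2. Sum = 14.
n = 12, so closeness = 11/14.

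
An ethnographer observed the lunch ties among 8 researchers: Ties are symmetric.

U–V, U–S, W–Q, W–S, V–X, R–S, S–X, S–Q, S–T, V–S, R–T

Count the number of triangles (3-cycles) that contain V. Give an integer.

V's neighbors: S, U, and X.
Neighbor pairs that are themselves tied: V–S–U; V–S–X. Each forms one triangle with V, for 2 in total.

2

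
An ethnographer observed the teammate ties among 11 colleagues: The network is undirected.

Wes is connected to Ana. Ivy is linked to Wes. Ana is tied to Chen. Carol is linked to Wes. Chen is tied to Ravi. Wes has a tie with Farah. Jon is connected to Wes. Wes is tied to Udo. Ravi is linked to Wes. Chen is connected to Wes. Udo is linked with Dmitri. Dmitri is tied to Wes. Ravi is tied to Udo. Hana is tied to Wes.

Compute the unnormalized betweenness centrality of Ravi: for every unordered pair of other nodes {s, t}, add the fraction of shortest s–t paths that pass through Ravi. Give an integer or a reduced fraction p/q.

1/2

Pairs whose geodesics pass through Ravi — Udo–Chen: 1/2.
All other pairs contribute 0.
Summing the contributions gives betweenness(Ravi) = 1/2.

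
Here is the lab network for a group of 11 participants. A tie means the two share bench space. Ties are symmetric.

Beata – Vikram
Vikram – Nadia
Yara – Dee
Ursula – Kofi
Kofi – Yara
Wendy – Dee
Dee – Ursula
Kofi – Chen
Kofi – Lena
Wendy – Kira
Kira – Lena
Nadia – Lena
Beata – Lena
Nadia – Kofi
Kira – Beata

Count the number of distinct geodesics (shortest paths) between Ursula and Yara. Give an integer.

The shortest distance is 2. The length-2 paths are: Ursula–Dee–Yara; Ursula–Kofi–Yara.
That gives 2 distinct shortest paths.

2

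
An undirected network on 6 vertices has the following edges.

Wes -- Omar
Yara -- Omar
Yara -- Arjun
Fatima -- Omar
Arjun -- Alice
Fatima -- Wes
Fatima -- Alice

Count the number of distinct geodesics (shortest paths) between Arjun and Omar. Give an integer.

1

The shortest distance is 2, and the only length-2 path is Arjun–Yara–Omar. So there is exactly 1 shortest path.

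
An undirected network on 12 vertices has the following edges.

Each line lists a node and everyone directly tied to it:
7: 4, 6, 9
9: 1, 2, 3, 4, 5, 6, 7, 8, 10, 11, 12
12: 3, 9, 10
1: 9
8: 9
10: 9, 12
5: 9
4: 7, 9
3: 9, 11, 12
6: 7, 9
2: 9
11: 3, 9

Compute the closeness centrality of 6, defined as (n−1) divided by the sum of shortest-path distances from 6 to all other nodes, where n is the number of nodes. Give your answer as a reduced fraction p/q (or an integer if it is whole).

Distances from 6: 1:2, 2:2, 3:2, 4:2, 5:2, 7:1, 8:2, 9:1, 10:2, 11:2, 12:2. Sum = 20.
n = 12, so closeness = 11/20.

11/20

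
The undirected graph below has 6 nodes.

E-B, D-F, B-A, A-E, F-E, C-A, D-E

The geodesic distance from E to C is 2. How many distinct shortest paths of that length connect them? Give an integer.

The shortest distance is 2, and the only length-2 path is E–A–C. So there is exactly 1 shortest path.

1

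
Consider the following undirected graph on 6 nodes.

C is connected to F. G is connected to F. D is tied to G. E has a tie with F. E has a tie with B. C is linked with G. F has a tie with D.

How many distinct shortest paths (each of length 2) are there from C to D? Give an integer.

The shortest distance is 2. The length-2 paths are: C–G–D; C–F–D.
That gives 2 distinct shortest paths.

2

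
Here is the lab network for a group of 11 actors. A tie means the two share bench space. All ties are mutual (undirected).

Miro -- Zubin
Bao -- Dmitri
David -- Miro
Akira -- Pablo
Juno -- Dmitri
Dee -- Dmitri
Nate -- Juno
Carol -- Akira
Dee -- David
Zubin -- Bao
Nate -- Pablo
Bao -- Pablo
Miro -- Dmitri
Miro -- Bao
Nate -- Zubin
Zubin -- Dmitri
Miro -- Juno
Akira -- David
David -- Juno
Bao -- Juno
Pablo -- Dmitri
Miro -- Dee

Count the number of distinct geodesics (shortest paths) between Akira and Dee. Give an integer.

The shortest distance is 2, and the only length-2 path is Akira–David–Dee. So there is exactly 1 shortest path.

1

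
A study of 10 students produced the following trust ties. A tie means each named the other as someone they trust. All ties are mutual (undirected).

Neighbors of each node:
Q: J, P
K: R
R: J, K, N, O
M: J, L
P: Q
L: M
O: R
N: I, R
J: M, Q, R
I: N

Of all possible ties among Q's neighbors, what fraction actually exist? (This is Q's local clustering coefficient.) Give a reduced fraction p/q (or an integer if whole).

Q's neighbors: J and P (k = 2).
Possible neighbor pairs: C(2,2) = 1. Edges among them: none → e = 0.
Clustering(Q) = 0/1.

0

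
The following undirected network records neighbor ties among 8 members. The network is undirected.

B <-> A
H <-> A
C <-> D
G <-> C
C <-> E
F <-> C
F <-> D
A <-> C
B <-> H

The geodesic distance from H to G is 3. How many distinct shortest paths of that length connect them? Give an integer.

1

The shortest distance is 3, and the only length-3 path is H–A–C–G. So there is exactly 1 shortest path.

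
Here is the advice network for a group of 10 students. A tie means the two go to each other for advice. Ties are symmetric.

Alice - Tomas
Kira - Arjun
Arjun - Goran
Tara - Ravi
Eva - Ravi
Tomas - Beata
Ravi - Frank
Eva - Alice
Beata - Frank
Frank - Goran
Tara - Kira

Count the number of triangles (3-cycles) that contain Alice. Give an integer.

Alice's neighbors are Eva and Tomas, but none of them are tied to each other, so no triangle contains Alice.

0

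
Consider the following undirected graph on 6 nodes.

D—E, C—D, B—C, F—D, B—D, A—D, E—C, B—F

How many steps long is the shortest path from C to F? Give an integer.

2

One shortest route is C – D – F, which uses 2 edges, and C and F are not directly tied, so nothing shorter exists. So d(C,F) = 2.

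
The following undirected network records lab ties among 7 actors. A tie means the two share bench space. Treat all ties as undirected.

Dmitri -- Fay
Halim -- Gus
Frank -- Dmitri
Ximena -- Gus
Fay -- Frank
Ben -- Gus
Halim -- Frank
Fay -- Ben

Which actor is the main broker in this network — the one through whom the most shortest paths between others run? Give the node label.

Unnormalized betweenness of each node: Ben:3, Dmitri:0, Fay:3, Frank:3, Gus:6, Halim:3, Ximena:0.
Gus has the largest value, 6, making it the main broker — the node through which the most shortest paths run.

Gus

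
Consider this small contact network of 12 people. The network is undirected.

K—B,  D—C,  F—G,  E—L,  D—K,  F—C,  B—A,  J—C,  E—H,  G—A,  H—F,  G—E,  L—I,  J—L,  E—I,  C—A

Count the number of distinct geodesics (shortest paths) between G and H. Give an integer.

2

The shortest distance is 2. The length-2 paths are: G–F–H; G–E–H.
That gives 2 distinct shortest paths.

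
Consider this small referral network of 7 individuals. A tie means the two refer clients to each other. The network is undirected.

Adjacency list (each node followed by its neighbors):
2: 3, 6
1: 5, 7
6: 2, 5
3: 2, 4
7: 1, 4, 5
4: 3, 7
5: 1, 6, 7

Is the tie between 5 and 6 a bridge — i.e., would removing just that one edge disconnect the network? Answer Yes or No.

Even without that edge, 5 still reaches 6 via 5 – 7 – 4 – 3 – 2 – 6, so the network stays connected. Not a bridge.

No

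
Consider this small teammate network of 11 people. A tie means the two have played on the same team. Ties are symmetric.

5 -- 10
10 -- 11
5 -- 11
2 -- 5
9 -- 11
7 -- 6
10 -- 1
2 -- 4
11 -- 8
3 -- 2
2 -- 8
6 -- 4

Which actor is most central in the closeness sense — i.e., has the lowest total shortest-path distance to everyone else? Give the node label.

2

Farness (sum of distances to all others) for each node — 1:33, 2:19, 3:28, 4:24, 5:20, 6:31, 7:40, 8:22, 9:32, 10:24, 11:23.
The smallest farness is 19, for 2, so 2 has the highest closeness.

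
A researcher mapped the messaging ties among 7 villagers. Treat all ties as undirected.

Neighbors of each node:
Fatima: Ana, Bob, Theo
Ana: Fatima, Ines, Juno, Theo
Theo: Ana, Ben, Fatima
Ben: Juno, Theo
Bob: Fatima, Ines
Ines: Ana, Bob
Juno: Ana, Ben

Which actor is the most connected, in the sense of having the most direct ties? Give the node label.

Degrees — Ana:4, Ben:2, Bob:2, Fatima:3, Ines:2, Juno:2, Theo:3.
The maximum is 4, attained only by Ana.

Ana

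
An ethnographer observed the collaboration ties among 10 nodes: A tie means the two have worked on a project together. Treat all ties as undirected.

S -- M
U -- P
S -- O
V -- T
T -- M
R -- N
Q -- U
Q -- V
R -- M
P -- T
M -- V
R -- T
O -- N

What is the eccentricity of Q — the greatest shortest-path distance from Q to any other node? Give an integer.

Distances from Q: M:2, N:4, O:4, P:2, R:3, S:3, T:2, U:1, V:1.
The largest is 4 (to N and O), so the eccentricity of Q is 4.

4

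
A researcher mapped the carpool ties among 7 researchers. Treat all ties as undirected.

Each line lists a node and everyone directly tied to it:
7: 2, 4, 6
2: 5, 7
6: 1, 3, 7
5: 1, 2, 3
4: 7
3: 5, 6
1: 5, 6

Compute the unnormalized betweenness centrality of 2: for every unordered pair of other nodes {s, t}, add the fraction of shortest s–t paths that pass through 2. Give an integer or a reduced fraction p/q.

2

Pairs whose geodesics pass through 2 — 7–5: 1; 4–5: 1.
All other pairs contribute 0.
Summing the contributions gives betweenness(2) = 2.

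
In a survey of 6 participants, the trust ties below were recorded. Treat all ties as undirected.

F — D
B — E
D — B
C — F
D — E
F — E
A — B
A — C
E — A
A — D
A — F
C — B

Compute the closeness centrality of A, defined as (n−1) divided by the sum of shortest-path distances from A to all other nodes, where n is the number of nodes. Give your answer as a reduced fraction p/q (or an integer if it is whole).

1

Distances from A: B:1, C:1, D:1, E:1, F:1. Sum = 5.
n = 6, so closeness = 5/5 = 1.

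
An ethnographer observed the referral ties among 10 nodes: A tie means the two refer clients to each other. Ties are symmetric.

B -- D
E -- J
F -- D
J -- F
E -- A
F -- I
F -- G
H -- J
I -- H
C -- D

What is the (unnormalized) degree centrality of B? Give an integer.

B is directly tied to D. That is 1 neighbor, so the degree of B is 1.

1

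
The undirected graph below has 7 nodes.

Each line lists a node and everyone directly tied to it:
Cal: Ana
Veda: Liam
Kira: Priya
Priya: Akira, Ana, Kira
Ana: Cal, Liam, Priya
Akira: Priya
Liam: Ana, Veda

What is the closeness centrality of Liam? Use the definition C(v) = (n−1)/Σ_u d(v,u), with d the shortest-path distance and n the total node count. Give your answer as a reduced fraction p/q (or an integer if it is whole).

Distances from Liam: Akira:3, Ana:1, Cal:2, Kira:3, Priya:2, Veda:1. Sum = 12.
n = 7, so closeness = 6/12 = 1/2.

1/2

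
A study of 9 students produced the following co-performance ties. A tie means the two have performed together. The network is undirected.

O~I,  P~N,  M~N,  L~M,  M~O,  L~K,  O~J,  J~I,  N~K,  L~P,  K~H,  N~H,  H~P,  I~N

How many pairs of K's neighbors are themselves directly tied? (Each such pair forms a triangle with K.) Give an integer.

1

K's neighbors: H, L, and N.
Neighbor pairs that are themselves tied: K–H–N. Each forms one triangle with K, for 1 in total.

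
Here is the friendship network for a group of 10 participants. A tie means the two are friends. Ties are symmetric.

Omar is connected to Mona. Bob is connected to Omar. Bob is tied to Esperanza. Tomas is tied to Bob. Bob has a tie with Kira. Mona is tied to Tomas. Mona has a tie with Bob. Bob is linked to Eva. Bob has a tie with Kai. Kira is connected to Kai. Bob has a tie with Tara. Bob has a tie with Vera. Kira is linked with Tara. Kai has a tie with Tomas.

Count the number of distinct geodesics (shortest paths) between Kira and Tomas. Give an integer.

The shortest distance is 2. The length-2 paths are: Kira–Bob–Tomas; Kira–Kai–Tomas.
That gives 2 distinct shortest paths.

2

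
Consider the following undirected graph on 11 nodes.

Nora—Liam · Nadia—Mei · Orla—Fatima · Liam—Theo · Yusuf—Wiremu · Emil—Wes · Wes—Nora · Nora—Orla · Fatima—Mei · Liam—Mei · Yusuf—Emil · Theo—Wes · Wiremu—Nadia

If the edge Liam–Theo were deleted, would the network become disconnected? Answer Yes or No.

No

Even without that edge, Liam still reaches Theo via Liam – Nora – Wes – Theo, so the network stays connected. Not a bridge.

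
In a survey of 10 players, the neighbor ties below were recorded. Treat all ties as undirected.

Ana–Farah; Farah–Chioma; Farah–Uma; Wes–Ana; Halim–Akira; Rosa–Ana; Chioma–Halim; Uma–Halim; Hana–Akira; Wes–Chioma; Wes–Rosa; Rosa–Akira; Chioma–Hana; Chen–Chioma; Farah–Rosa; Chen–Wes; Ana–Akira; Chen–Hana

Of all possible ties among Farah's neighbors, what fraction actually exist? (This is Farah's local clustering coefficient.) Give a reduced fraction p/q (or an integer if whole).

1/6

Farah's neighbors: Ana, Chioma, Rosa, and Uma (k = 4).
Possible neighbor pairs: C(4,2) = 6. Edges among them: Ana–Rosa → e = 1.
Clustering(Farah) = 1/6.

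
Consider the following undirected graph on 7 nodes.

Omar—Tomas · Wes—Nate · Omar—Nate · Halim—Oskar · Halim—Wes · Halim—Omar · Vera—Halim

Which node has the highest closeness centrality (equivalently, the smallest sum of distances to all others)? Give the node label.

Halim

Farness (sum of distances to all others) for each node — Halim:8, Nate:12, Omar:9, Oskar:13, Tomas:14, Vera:13, Wes:11.
The smallest farness is 8, for Halim, so Halim has the highest closeness.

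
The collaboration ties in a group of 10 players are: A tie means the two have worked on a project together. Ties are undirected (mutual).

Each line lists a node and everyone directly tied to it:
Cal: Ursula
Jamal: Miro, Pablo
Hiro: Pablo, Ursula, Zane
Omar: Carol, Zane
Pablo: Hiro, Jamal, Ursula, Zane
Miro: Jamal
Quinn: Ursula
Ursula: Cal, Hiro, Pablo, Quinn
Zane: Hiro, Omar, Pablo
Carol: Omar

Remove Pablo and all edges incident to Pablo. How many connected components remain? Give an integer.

2

Without Pablo, the remaining ties split the others into: {Cal, Carol, Hiro, Omar, Quinn, Ursula, Zane}; {Jamal, Miro}.
That's 2 separate components.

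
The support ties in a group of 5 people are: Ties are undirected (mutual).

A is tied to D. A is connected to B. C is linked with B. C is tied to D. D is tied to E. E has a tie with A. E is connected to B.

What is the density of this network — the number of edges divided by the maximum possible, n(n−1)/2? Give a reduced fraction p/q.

7/10

There are 7 edges and 5 nodes, so the maximum possible is C(5,2) = 10.
Density = 7/10.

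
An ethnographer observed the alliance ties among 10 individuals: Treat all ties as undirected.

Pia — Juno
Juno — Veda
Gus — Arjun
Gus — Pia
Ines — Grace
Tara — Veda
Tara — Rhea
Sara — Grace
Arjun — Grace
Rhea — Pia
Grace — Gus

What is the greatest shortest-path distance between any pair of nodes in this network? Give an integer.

5

Eccentricity of each node (its greatest distance to any other): Arjun:4, Grace:4, Gus:3, Ines:5, Juno:4, Pia:3, Rhea:4, Sara:5, Tara:5, Veda:5.
The maximum eccentricity is 5, realized for instance by the pair Tara–Ines via Tara – Rhea – Pia – Gus – Grace – Ines. So the diameter is 5.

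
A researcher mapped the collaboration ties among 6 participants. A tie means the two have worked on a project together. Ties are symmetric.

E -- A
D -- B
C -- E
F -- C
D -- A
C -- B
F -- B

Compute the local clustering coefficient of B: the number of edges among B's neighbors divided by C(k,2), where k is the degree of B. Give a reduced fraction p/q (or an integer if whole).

B's neighbors: C, D, and F (k = 3).
Possible neighbor pairs: C(3,2) = 3. Edges among them: C–F → e = 1.
Clustering(B) = 1/3.

1/3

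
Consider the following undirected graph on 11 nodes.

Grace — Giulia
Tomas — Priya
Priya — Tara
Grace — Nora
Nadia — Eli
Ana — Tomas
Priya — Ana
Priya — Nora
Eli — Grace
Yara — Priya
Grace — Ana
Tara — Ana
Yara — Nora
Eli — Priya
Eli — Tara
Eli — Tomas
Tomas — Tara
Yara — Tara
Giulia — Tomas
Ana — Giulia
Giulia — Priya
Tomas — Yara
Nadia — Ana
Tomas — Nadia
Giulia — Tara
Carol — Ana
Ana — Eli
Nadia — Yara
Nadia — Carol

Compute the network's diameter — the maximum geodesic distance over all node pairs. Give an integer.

Eccentricity of each node (its greatest distance to any other): Ana:2, Carol:3, Eli:2, Giulia:2, Grace:2, Nadia:2, Nora:3, Priya:2, Tara:2, Tomas:2, Yara:2.
The maximum eccentricity is 3, realized for instance by the pair Nora–Carol via Nora – Grace – Ana – Carol. So the diameter is 3.

3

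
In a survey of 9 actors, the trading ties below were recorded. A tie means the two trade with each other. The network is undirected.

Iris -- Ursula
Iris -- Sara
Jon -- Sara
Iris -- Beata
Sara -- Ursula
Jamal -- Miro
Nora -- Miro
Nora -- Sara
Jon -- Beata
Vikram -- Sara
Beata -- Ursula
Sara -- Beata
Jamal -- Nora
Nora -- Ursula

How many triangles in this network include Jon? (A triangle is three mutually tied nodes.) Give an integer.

1

Jon's neighbors: Beata and Sara.
Neighbor pairs that are themselves tied: Jon–Beata–Sara. Each forms one triangle with Jon, for 1 in total.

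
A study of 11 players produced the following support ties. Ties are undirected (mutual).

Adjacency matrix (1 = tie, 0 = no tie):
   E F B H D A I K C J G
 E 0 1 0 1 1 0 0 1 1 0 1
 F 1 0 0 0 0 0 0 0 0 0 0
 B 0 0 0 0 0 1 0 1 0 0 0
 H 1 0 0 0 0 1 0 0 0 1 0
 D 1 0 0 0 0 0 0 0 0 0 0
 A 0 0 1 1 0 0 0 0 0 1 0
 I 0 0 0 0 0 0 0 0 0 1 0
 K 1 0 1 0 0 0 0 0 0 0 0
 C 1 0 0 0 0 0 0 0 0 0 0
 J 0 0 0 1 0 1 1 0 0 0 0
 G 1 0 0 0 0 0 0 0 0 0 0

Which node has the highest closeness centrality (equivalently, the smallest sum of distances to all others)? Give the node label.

Farness (sum of distances to all others) for each node — A:21, B:23, C:24, D:24, E:15, F:24, G:24, H:17, I:31, J:22, K:21.
The smallest farness is 15, for E, so E has the highest closeness.

E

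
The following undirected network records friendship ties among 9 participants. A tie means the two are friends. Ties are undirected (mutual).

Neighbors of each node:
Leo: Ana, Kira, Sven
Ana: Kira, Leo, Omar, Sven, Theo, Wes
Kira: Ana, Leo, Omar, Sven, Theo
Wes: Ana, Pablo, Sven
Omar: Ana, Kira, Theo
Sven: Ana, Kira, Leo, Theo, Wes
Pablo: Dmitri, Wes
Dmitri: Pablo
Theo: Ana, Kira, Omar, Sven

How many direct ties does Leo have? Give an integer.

3

Leo is directly tied to Ana, Kira, and Sven. That is 3 neighbors, so the degree of Leo is 3.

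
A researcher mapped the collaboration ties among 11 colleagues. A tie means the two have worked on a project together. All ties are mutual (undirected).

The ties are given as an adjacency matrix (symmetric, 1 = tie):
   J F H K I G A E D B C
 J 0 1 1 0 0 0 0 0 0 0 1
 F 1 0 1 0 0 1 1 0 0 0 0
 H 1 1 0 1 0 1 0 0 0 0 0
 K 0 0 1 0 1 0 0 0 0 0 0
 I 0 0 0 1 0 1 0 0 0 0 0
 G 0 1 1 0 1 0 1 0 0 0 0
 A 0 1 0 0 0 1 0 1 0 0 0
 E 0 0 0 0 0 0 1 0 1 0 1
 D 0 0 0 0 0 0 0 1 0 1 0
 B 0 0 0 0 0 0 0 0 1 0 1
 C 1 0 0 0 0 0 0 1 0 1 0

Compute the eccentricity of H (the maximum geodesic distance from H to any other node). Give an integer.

4

Distances from H: A:2, B:3, C:2, D:4, E:3, F:1, G:1, I:2, J:1, K:1.
The largest is 4 (to D), so the eccentricity of H is 4.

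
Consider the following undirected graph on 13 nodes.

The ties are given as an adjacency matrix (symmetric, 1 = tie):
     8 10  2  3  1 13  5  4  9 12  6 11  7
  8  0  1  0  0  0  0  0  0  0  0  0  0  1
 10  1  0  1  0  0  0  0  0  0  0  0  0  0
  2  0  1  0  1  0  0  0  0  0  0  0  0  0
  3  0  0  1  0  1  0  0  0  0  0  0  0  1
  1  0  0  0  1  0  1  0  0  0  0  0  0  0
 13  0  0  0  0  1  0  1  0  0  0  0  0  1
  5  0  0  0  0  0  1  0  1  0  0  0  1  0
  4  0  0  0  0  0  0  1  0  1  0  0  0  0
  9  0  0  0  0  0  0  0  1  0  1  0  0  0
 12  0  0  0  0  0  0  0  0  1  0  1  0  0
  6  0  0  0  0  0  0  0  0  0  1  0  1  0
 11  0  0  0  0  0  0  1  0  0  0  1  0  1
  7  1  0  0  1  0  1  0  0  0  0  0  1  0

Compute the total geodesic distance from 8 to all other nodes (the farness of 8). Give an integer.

Distances from 8: 1:3, 2:2, 3:2, 4:4, 5:3, 6:3, 7:1, 9:5, 10:1, 11:2, 12:4, 13:2.
Sum = 3 + 2 + 2 + 4 + 3 + 3 + 1 + 5 + 1 + 2 + 4 + 2 = 32.

32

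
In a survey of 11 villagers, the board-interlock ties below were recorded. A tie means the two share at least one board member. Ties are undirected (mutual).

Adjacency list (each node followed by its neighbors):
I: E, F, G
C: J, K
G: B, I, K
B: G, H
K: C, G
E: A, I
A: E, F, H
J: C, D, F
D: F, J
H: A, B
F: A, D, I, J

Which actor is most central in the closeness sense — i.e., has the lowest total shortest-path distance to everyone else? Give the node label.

Farness (sum of distances to all others) for each node — A:21, B:25, C:25, D:24, E:24, F:18, G:20, H:24, I:19, J:22, K:24.
The smallest farness is 18, for F, so F has the highest closeness.

F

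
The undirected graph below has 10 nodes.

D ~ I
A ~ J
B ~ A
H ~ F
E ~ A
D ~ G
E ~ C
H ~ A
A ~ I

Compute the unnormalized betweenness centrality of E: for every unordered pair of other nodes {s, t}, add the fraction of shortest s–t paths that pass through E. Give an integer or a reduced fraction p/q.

8

Pairs whose geodesics pass through E — D–C: 1; H–C: 1; F–C: 1; B–C: 1; I–C: 1; G–C: 1; J–C: 1; A–C: 1.
All other pairs contribute 0.
Summing the contributions gives betweenness(E) = 8.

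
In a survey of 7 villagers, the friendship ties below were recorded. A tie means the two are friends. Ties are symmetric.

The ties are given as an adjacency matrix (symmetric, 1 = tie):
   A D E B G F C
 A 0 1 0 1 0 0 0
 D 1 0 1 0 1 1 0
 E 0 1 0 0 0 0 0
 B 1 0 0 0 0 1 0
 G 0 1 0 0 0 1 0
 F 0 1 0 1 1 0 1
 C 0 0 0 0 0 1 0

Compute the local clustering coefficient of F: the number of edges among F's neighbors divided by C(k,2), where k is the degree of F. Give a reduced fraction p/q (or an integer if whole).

1/6

F's neighbors: B, C, D, and G (k = 4).
Possible neighbor pairs: C(4,2) = 6. Edges among them: D–G → e = 1.
Clustering(F) = 1/6.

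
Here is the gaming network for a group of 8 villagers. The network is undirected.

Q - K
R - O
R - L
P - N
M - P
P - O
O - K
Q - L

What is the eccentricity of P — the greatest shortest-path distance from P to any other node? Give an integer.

Distances from P: K:2, L:3, M:1, N:1, O:1, Q:3, R:2.
The largest is 3 (to Q and L), so the eccentricity of P is 3.

3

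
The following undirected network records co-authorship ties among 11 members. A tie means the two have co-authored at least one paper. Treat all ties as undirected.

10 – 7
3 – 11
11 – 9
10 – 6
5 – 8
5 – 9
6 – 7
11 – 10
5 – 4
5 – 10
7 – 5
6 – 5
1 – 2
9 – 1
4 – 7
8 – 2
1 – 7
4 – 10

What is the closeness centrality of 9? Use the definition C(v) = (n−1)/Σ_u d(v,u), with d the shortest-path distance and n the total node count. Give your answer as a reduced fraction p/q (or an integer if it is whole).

Distances from 9: 1:1, 2:2, 3:2, 4:2, 5:1, 6:2, 7:2, 8:2, 10:2, 11:1. Sum = 17.
n = 11, so closeness = 10/17.

10/17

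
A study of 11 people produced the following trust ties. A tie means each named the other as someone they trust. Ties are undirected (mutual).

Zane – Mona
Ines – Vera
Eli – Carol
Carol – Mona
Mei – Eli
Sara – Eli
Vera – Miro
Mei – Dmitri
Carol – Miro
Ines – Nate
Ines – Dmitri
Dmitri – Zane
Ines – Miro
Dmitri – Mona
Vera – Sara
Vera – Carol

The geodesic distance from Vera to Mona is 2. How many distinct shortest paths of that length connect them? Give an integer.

The shortest distance is 2, and the only length-2 path is Vera–Carol–Mona. So there is exactly 1 shortest path.

1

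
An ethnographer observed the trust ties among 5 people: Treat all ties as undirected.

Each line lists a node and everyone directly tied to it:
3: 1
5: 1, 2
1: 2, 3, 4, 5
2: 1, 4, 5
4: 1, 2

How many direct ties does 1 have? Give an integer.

1 is directly tied to 2, 3, 4, and 5. That is 4 neighbors, so the degree of 1 is 4.

4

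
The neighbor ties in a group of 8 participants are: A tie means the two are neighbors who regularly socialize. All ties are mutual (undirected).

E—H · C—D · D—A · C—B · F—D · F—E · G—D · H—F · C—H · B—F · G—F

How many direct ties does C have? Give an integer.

3

C is directly tied to B, D, and H. That is 3 neighbors, so the degree of C is 3.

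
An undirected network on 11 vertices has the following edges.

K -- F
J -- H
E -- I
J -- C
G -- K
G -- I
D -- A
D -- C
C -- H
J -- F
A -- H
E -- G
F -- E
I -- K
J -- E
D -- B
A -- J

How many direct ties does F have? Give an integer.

3

F is directly tied to E, J, and K. That is 3 neighbors, so the degree of F is 3.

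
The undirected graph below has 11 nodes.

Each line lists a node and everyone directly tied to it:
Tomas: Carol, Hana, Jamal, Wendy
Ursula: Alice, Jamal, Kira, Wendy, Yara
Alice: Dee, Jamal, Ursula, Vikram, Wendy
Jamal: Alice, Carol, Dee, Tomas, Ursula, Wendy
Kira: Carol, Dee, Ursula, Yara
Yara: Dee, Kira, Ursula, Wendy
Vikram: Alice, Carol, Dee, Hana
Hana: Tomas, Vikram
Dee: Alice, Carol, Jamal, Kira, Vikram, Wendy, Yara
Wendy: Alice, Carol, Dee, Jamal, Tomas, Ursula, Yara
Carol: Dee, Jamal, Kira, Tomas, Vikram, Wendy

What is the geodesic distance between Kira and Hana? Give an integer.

3

One shortest route is Kira – Carol – Tomas – Hana, which uses 3 edges, and at distance 2 from Kira we only reach {Alice, Jamal, Tomas, Vikram, Wendy}, which does not include Hana. So d(Kira,Hana) = 3.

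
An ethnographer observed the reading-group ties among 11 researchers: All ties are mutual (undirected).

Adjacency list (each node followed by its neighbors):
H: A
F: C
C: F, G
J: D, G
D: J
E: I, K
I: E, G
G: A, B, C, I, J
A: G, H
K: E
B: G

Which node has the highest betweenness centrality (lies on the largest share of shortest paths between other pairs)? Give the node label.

Unnormalized betweenness of each node: A:9, B:0, C:9, D:0, E:9, F:0, G:39, H:0, I:16, J:9, K:0.
G has the largest value, 39, making it the main broker — the node through which the most shortest paths run.

G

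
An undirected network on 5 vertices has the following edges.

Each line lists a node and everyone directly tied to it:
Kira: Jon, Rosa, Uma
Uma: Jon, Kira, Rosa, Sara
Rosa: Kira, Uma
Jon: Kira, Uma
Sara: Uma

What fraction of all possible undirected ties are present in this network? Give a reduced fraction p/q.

There are 6 edges and 5 nodes, so the maximum possible is C(5,2) = 10.
Density = 6/10 = 3/5.

3/5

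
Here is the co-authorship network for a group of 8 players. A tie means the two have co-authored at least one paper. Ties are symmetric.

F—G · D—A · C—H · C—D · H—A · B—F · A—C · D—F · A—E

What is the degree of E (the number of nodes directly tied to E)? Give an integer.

1

E is directly tied to A. That is 1 neighbor, so the degree of E is 1.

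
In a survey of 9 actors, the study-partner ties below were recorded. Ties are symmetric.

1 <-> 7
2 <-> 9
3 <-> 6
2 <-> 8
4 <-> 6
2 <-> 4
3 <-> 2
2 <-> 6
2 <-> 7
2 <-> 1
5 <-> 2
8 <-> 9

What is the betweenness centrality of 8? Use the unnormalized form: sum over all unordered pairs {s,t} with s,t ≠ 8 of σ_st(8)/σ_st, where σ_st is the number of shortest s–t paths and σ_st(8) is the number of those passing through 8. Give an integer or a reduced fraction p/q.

No shortest path between any pair of other nodes passes through 8.
Summing the contributions gives betweenness(8) = 0.

0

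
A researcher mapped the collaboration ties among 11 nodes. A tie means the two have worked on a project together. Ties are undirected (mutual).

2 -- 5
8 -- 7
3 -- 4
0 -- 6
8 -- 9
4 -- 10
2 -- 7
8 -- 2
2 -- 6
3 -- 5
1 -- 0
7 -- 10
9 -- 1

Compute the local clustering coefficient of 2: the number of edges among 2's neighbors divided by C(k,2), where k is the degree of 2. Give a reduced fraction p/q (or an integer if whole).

2's neighbors: 5, 6, 7, and 8 (k = 4).
Possible neighbor pairs: C(4,2) = 6. Edges among them: 7–8 → e = 1.
Clustering(2) = 1/6.

1/6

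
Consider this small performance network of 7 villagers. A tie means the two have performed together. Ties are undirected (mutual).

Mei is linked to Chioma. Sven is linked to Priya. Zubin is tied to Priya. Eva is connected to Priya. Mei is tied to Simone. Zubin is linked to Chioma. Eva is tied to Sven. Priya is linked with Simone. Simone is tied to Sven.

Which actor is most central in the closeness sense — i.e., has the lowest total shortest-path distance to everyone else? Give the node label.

Farness (sum of distances to all others) for each node — Chioma:12, Eva:12, Mei:11, Priya:8, Simone:9, Sven:10, Zubin:10.
The smallest farness is 8, for Priya, so Priya has the highest closeness.

Priya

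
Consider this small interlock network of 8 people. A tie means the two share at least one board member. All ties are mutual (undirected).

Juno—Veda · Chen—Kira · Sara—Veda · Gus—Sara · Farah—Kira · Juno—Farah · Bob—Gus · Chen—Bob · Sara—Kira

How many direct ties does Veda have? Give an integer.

Veda is directly tied to Juno and Sara. That is 2 neighbors, so the degree of Veda is 2.

2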